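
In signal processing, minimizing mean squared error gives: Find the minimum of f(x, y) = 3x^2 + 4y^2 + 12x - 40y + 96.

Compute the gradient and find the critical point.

f(x,y) = 3x^2 + 4y^2 + 12x - 40y + 96
df/dx = 6x + (12) = 0  =>  x = -2
df/dy = 8y + (-40) = 0  =>  y = 5
f(-2, 5) = 3*(-2)^2 + 4*(5)^2 + 12*(-2) + -40*(5) + 96 = -16
Hessian is diagonal with entries 6, 8 > 0, so this is a minimum.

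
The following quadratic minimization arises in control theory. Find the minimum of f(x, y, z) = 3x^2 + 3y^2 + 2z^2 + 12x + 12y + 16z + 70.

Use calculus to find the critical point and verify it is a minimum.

f(x,y,z) = 3x^2 + 3y^2 + 2z^2 + 12x + 12y + 16z + 70
df/dx = 6x + (12) = 0 => x = -2
df/dy = 6y + (12) = 0 => y = -2
df/dz = 4z + (16) = 0 => z = -4
f(-2,-2,-4) = 3*(-2)^2 + 3*(-2)^2 + 2*(-4)^2 + 12*(-2) + 12*(-2) + 16*(-4) + 70 = 14
Hessian is diagonal with entries 6, 6, 4 > 0, confirmed minimum.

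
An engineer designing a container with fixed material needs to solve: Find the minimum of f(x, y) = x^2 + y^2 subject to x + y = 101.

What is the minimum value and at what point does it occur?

Substitute y = 101 - x into f(x,y) = x^2 + y^2:
g(x) = x^2 + (101 - x)^2 = 2x^2 - 202x + 10201
g'(x) = 4x - 202 = 0  =>  x = 101/2
y = 101 - 101/2 = 101/2
Minimum value = (101/2)^2 + (101/2)^2 = 10201/2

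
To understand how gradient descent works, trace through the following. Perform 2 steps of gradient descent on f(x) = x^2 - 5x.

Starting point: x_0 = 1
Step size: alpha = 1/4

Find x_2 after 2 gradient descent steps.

f(x) = x^2 - 5x, f'(x) = 2x + (-5)
Step 1: f'(1) = -3, x_1 = 1 - 1/4 * -3 = 7/4
Step 2: f'(7/4) = -3/2, x_2 = 7/4 - 1/4 * -3/2 = 17/8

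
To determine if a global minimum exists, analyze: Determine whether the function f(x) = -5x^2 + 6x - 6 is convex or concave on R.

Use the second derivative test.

f(x) = -5x^2 + 6x - 6
f'(x) = -10x + 6
f''(x) = -10
Since f''(x) = -10 < 0 for all x, f is concave on R.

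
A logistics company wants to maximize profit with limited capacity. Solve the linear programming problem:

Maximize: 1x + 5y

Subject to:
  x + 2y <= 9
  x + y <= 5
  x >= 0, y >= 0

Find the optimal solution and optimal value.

Feasible vertices: (0, 0), (0, 9/2), (1, 4), (5, 0)
Objective 1x + 5y at each:
  (0, 0): 0
  (0, 9/2): 45/2
  (1, 4): 21
  (5, 0): 5
Maximum is 45/2 at (0, 9/2).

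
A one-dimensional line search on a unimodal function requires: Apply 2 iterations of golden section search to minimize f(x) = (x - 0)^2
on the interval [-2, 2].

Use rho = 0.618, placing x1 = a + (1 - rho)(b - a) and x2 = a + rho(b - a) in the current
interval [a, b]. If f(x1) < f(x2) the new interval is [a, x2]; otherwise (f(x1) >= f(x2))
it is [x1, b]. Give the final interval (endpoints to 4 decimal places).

Golden section search for min of f(x) = (x - 0)^2 on [-2, 2].
Each step: x1 = a + (1 - rho)(b - a), x2 = a + rho(b - a); if f(x1) < f(x2) keep [a, x2], otherwise keep [x1, b].
Step 1: [-2.0000, 2.0000], x1=-0.4720 (f=0.2228), x2=0.4720 (f=0.2228); f(x1) = f(x2) (tie, not '<') => keep [-0.4720, 2.0000]
Step 2: [-0.4720, 2.0000], x1=0.4723 (f=0.2231), x2=1.0557 (f=1.1145); f(x1) < f(x2) => keep [-0.4720, 1.0557]
Final interval: [-0.4720, 1.0557]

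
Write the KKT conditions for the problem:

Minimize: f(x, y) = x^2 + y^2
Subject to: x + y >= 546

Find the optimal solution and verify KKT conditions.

KKT conditions for min x^2 + y^2 s.t. x + y >= 546:
Stationarity: 2x = mu, 2y = mu
So x = y = mu/2.
Complementary slackness: mu*(x + y - 546) = 0
Primal feasibility: x + y >= 546; dual feasibility: mu >= 0
If mu = 0 then x = y = 0, but 0 + 0 < 546 is infeasible, so the constraint is active.
Constraint active: x + y = 2*(mu/2) = 546 => mu = 546
x = y = 273, f = 149058
Verify: stationarity 2*273 = 546 = mu; primal 273 + 273 = 546 >= 546; dual mu = 546 >= 0; complementary slackness 546*(546 - 546) = 0. All KKT conditions hold.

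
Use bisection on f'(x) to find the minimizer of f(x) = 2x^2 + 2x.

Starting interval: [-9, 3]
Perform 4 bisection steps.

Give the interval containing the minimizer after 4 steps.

Finding critical point of f(x) = 2x^2 + 2x using bisection on f'(x) = 4x + 2.
f'(x) = 0 when x = -1/2.
Starting interval: [-9, 3]
Step 1: mid = -3, f'(mid) = -10, new interval = [-3, 3]
Step 2: mid = 0, f'(mid) = 2, new interval = [-3, 0]
Step 3: mid = -3/2, f'(mid) = -4, new interval = [-3/2, 0]
Step 4: mid = -3/4, f'(mid) = -1, new interval = [-3/4, 0]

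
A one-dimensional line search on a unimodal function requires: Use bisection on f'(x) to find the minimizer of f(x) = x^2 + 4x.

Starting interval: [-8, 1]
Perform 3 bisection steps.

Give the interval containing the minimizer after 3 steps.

Finding critical point of f(x) = x^2 + 4x using bisection on f'(x) = 2x + 4.
f'(x) = 0 when x = -2.
Starting interval: [-8, 1]
Step 1: mid = -7/2, f'(mid) = -3, new interval = [-7/2, 1]
Step 2: mid = -5/4, f'(mid) = 3/2, new interval = [-7/2, -5/4]
Step 3: mid = -19/8, f'(mid) = -3/4, new interval = [-19/8, -5/4]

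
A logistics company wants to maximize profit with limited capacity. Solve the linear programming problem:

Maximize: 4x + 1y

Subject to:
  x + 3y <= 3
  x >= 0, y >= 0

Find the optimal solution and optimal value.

The feasible region has vertices at [(0, 0), (3, 0), (0, 1)].
Checking objective 4x + 1y at each vertex:
  (0, 0): 4*0 + 1*0 = 0
  (3, 0): 4*3 + 1*0 = 12
  (0, 1): 4*0 + 1*1 = 1
Maximum is 12 at (3, 0).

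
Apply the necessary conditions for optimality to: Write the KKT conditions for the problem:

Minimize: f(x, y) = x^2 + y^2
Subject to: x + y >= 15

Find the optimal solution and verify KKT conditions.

KKT conditions for min x^2 + y^2 s.t. x + y >= 15:
Stationarity: 2x = mu, 2y = mu
So x = y = mu/2.
Complementary slackness: mu*(x + y - 15) = 0
Primal feasibility: x + y >= 15; dual feasibility: mu >= 0
If mu = 0 then x = y = 0, but 0 + 0 < 15 is infeasible, so the constraint is active.
Constraint active: x + y = 2*(mu/2) = 15 => mu = 15
x = y = 15/2, f = 225/2
Verify: stationarity 2*(15/2) = 15 = mu; primal 15/2 + 15/2 = 15 >= 15; dual mu = 15 >= 0; complementary slackness 15*(15 - 15) = 0. All KKT conditions hold.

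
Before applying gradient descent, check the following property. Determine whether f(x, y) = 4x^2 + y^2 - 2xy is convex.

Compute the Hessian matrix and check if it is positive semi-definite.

f(x,y) = 4x^2 + y^2 - 2xy
Hessian H = [[8, -2], [-2, 2]]
trace(H) = 10, det(H) = 12
Eigenvalues: (10 +/- sqrt(52)) / 2 = 8.606, 1.394
Since both eigenvalues > 0, f is convex.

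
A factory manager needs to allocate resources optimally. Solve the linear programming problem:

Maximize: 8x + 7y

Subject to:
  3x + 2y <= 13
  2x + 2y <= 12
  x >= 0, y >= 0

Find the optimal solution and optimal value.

Feasible vertices: (0, 0), (0, 6), (1, 5), (13/3, 0)
Objective 8x + 7y at each:
  (0, 0): 0
  (0, 6): 42
  (1, 5): 43
  (13/3, 0): 104/3
Maximum is 43 at (1, 5).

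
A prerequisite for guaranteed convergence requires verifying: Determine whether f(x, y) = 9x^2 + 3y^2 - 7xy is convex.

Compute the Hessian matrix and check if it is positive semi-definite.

f(x,y) = 9x^2 + 3y^2 - 7xy
Hessian H = [[18, -7], [-7, 6]]
trace(H) = 24, det(H) = 59
Eigenvalues: (24 +/- sqrt(340)) / 2 = 21.22, 2.78
Since both eigenvalues > 0, f is convex.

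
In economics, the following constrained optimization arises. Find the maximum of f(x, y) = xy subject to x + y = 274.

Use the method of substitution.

Substitute y = 274 - x into f(x,y) = xy:
g(x) = x(274 - x) = 274x - x^2
g'(x) = 274 - 2x = 0  =>  x = 137
y = 274 - 137 = 137
Maximum value = 137 * 137 = 18769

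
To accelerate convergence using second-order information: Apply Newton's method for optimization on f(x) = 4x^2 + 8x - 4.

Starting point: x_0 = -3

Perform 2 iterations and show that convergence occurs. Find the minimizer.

f(x) = 4x^2 + 8x - 4, f'(x) = 8x + (8), f''(x) = 8
Step 1: f'(-3) = -16, x_1 = -3 - -16/8 = -1
Step 2: f'(-1) = 0, x_2 = -1 (converged)
Newton's method converges in 1 step for quadratics.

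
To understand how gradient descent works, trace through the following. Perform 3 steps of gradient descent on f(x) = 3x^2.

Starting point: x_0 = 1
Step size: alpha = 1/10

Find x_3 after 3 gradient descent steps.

f(x) = 3x^2, f'(x) = 6x + (0)
Step 1: f'(1) = 6, x_1 = 1 - 1/10 * 6 = 2/5
Step 2: f'(2/5) = 12/5, x_2 = 2/5 - 1/10 * 12/5 = 4/25
Step 3: f'(4/25) = 24/25, x_3 = 4/25 - 1/10 * 24/25 = 8/125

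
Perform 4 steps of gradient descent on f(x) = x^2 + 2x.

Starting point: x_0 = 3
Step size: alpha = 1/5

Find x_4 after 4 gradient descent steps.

f(x) = x^2 + 2x, f'(x) = 2x + (2)
Step 1: f'(3) = 8, x_1 = 3 - 1/5 * 8 = 7/5
Step 2: f'(7/5) = 24/5, x_2 = 7/5 - 1/5 * 24/5 = 11/25
Step 3: f'(11/25) = 72/25, x_3 = 11/25 - 1/5 * 72/25 = -17/125
Step 4: f'(-17/125) = 216/125, x_4 = -17/125 - 1/5 * 216/125 = -301/625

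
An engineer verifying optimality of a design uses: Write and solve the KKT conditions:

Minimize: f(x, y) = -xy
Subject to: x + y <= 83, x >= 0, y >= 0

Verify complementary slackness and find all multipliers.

Problem: min -xy s.t. x + y <= 83 (multiplier lambda), x >= 0 (mu_x), y >= 0 (mu_y)
KKT stationarity: -y + lambda - mu_x = 0, -x + lambda - mu_y = 0, with lambda, mu_x, mu_y >= 0
Complementary slackness: lambda*(x + y - 83) = 0, mu_x*x = 0, mu_y*y = 0
If lambda = 0: y = -mu_x <= 0 and x = -mu_y <= 0 force x = y = 0 with f = 0; but x = y = 83/2 is feasible with f = -6889/4 < 0, so this is not the minimum. Hence lambda > 0 and x + y = 83.
Try x > 0, y > 0 (so mu_x = mu_y = 0): y = lambda, x = lambda => x = y = lambda
x + y = 83 => 2*lambda = 83 => lambda = 83/2
x* = y* = 83/2 > 0, consistent with mu_x = mu_y = 0.
(Any feasible point with x = 0 or y = 0 has f = 0 > -6889/4, so the minimum is not on those boundaries.)
min(-xy) = -6889/4 (i.e. max xy = 6889/4)
Multipliers: lambda = 83/2, mu_x = 0, mu_y = 0
Complementary slackness: lambda*(x + y - 83) = 83/2*(83/2 + 83/2 - 83) = 0, mu_x*x = 0*83/2 = 0, mu_y*y = 0*83/2 = 0. Satisfied.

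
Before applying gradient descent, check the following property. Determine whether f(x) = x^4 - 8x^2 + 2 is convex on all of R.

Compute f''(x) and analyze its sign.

f(x) = x^4 - 8x^2 + 2
f'(x) = 4x^3 + -16x
f''(x) = 12x^2 + -16
f''(0) = -16 < 0, so not convex near x = 0
Therefore, f is not globally convex on R.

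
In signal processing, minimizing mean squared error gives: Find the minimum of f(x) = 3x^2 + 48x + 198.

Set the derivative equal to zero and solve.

f(x) = 3x^2 + 48x + 198
f'(x) = 6x + (48) = 0
x = -48/6 = -8
f(-8) = 6
Since f''(x) = 6 > 0, this is a minimum.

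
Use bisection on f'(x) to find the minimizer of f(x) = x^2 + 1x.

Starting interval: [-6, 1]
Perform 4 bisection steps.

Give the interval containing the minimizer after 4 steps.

Finding critical point of f(x) = x^2 + 1x using bisection on f'(x) = 2x + 1.
f'(x) = 0 when x = -1/2.
Starting interval: [-6, 1]
Step 1: mid = -5/2, f'(mid) = -4, new interval = [-5/2, 1]
Step 2: mid = -3/4, f'(mid) = -1/2, new interval = [-3/4, 1]
Step 3: mid = 1/8, f'(mid) = 5/4, new interval = [-3/4, 1/8]
Step 4: mid = -5/16, f'(mid) = 3/8, new interval = [-3/4, -5/16]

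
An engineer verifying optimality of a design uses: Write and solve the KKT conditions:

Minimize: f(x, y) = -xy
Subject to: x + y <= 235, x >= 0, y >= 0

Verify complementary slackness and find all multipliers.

Problem: min -xy s.t. x + y <= 235 (multiplier lambda), x >= 0 (mu_x), y >= 0 (mu_y)
KKT stationarity: -y + lambda - mu_x = 0, -x + lambda - mu_y = 0, with lambda, mu_x, mu_y >= 0
Complementary slackness: lambda*(x + y - 235) = 0, mu_x*x = 0, mu_y*y = 0
If lambda = 0: y = -mu_x <= 0 and x = -mu_y <= 0 force x = y = 0 with f = 0; but x = y = 235/2 is feasible with f = -55225/4 < 0, so this is not the minimum. Hence lambda > 0 and x + y = 235.
Try x > 0, y > 0 (so mu_x = mu_y = 0): y = lambda, x = lambda => x = y = lambda
x + y = 235 => 2*lambda = 235 => lambda = 235/2
x* = y* = 235/2 > 0, consistent with mu_x = mu_y = 0.
(Any feasible point with x = 0 or y = 0 has f = 0 > -55225/4, so the minimum is not on those boundaries.)
min(-xy) = -55225/4 (i.e. max xy = 55225/4)
Multipliers: lambda = 235/2, mu_x = 0, mu_y = 0
Complementary slackness: lambda*(x + y - 235) = 235/2*(235/2 + 235/2 - 235) = 0, mu_x*x = 0*235/2 = 0, mu_y*y = 0*235/2 = 0. Satisfied.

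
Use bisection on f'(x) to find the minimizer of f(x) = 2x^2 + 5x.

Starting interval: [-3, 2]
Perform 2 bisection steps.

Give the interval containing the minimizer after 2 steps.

Finding critical point of f(x) = 2x^2 + 5x using bisection on f'(x) = 4x + 5.
f'(x) = 0 when x = -5/4.
Starting interval: [-3, 2]
Step 1: mid = -1/2, f'(mid) = 3, new interval = [-3, -1/2]
Step 2: mid = -7/4, f'(mid) = -2, new interval = [-7/4, -1/2]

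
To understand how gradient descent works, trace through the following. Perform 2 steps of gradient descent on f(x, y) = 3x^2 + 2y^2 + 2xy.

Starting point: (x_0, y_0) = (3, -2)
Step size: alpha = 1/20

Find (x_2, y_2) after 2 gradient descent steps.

f(x,y) = 3x^2 + 2y^2 + 2xy
grad_x = 6x + 2y, grad_y = 4y + 2x
Step 1: grad = (14, -2), (23/10, -19/10)
Step 2: grad = (10, -3), (9/5, -7/4)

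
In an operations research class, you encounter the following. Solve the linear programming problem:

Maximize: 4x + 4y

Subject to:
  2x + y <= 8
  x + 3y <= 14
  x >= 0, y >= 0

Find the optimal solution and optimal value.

Feasible vertices: (0, 0), (0, 14/3), (2, 4), (4, 0)
Objective 4x + 4y at each:
  (0, 0): 0
  (0, 14/3): 56/3
  (2, 4): 24
  (4, 0): 16
Maximum is 24 at (2, 4).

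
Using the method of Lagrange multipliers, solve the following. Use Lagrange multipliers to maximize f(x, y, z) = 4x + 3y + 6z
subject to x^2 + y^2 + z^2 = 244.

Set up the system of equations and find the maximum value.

Lagrange conditions: 4 = 2*lambda*x, 3 = 2*lambda*y, 6 = 2*lambda*z
So x:4 = y:3 = z:6, i.e. x = 4t, y = 3t, z = 6t
Constraint: t^2*(4^2 + 3^2 + 6^2) = 244
  t^2 * 61 = 244  =>  t = sqrt(4)
Maximum = 4*4t + 3*3t + 6*6t = 61*sqrt(4) = 122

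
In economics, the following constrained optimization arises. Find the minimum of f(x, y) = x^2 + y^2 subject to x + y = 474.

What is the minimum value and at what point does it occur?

Substitute y = 474 - x into f(x,y) = x^2 + y^2:
g(x) = x^2 + (474 - x)^2 = 2x^2 - 948x + 224676
g'(x) = 4x - 948 = 0  =>  x = 237
y = 474 - 237 = 237
Minimum value = 237^2 + 237^2 = 112338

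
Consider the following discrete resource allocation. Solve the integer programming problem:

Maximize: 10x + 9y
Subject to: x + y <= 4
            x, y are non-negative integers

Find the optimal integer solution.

Objective: 10x + 9y, constraint: x + y <= 4
Coefficient of x is 10 >= coefficient of y is 9, so allocate the entire budget to x.
Optimal: x = 4, y = 0, value = 40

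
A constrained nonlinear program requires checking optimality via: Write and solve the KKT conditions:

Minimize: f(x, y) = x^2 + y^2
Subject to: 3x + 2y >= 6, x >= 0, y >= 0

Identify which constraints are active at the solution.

KKT conditions for min x^2 + y^2 s.t. 3x + 2y >= 6, x >= 0, y >= 0:
Stationarity: 2x = mu*3 + mu_x, 2y = mu*2 + mu_y, with mu, mu_x, mu_y >= 0
Complementary slackness: mu*(3x + 2y - 6) = 0, mu_x*x = 0, mu_y*y = 0
(0, 0) is infeasible (3*0 + 2*0 < 6), so if mu = 0 stationarity would force x = mu_x/2 >= 0, y = mu_y/2 >= 0 with mu_x*x = mu_y*y = 0, i.e. x = y = 0: contradiction. Hence mu > 0 and 3x + 2y = 6 is active.
Try x > 0, y > 0 (so mu_x = mu_y = 0): x = 3*mu/2, y = 2*mu/2
Substitute: 3*(3*mu/2) + 2*(2*mu/2) = 6
  mu*13/2 = 6 => mu = 12/13
x* = 18/13 > 0, y* = 12/13 > 0, consistent with mu_x = mu_y = 0.
f is convex and the constraints are linear, so this KKT point is the global minimum.
f* = 36/13
Active constraints: 3x + 2y >= 6 (holds with equality, mu = 12/13 > 0); x >= 0 and y >= 0 are inactive (mu_x = mu_y = 0).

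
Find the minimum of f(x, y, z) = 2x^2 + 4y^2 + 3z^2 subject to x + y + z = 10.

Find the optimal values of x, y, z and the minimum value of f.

Using Lagrange multipliers on f = 2x^2 + 4y^2 + 3z^2 with constraint x + y + z = 10:
Conditions: 2*2*x = lambda, 2*4*y = lambda, 2*3*z = lambda
So x = lambda/4, y = lambda/8, z = lambda/6
Substituting into constraint: lambda * (13/24) = 10
lambda = 240/13
x = 60/13, y = 30/13, z = 40/13
Minimum value = 1200/13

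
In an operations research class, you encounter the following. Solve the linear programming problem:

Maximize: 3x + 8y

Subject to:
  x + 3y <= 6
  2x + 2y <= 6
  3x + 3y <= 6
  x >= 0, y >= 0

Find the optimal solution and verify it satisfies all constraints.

Feasible vertices: (0, 0), (0, 2), (2, 0)
Objective 3x + 8y at each vertex:
  (0, 0): 0
  (0, 2): 16
  (2, 0): 6
Maximum is 16 at (0, 2).
Verify constraints at (x, y) = (0, 2):
  1*0 + 3*2 = 6 <= 6 (active)
  2*0 + 2*2 = 4 <= 6
  3*0 + 3*2 = 6 <= 6 (active)
  x = 0 >= 0, y = 2 >= 0. All constraints satisfied.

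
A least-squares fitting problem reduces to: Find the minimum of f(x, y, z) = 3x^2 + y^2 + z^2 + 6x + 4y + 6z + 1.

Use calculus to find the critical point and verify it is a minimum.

f(x,y,z) = 3x^2 + y^2 + z^2 + 6x + 4y + 6z + 1
df/dx = 6x + (6) = 0 => x = -1
df/dy = 2y + (4) = 0 => y = -2
df/dz = 2z + (6) = 0 => z = -3
f(-1,-2,-3) = 3*(-1)^2 + 1*(-2)^2 + 1*(-3)^2 + 6*(-1) + 4*(-2) + 6*(-3) + 1 = -15
Hessian is diagonal with entries 6, 2, 2 > 0, confirmed minimum.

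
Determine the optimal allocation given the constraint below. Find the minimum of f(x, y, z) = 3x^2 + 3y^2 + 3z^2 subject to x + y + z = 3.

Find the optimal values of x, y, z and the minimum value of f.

Using Lagrange multipliers on f = 3x^2 + 3y^2 + 3z^2 with constraint x + y + z = 3:
Conditions: 2*3*x = lambda, 2*3*y = lambda, 2*3*z = lambda
So x = lambda/6, y = lambda/6, z = lambda/6
Substituting into constraint: lambda * (1/2) = 3
lambda = 6
x = 1, y = 1, z = 1
Minimum value = 9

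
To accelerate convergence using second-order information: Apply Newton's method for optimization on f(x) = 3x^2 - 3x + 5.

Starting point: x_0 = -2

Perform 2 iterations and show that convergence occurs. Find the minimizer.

f(x) = 3x^2 - 3x + 5, f'(x) = 6x + (-3), f''(x) = 6
Step 1: f'(-2) = -15, x_1 = -2 - -15/6 = 1/2
Step 2: f'(1/2) = 0, x_2 = 1/2 (converged)
Newton's method converges in 1 step for quadratics.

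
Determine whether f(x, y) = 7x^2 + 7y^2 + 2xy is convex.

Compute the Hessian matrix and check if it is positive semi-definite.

f(x,y) = 7x^2 + 7y^2 + 2xy
Hessian H = [[14, 2], [2, 14]]
trace(H) = 28, det(H) = 192
Eigenvalues: (28 +/- sqrt(16)) / 2 = 16, 12
Since both eigenvalues > 0, f is convex.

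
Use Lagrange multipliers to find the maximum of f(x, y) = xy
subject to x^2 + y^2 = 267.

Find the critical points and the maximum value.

Lagrange conditions: y = 2*lambda*x and x = 2*lambda*y
If x = 0 then y = 0, violating the constraint, so x, y != 0.
Dividing: y/x = x/y => x^2 = y^2 => y = x or y = -x
Constraint: 2x^2 = 267 => x^2 = 267/2 => x = +/-sqrt(267/2)
Critical points: (sqrt(267/2), sqrt(267/2)), (-sqrt(267/2), -sqrt(267/2)), (sqrt(267/2), -sqrt(267/2)), (-sqrt(267/2), sqrt(267/2))
  y = x:  xy = x^2 = 267/2  at (sqrt(267/2), sqrt(267/2)) and (-sqrt(267/2), -sqrt(267/2))
  y = -x: xy = -x^2 = -267/2 at (sqrt(267/2), -sqrt(267/2)) and (-sqrt(267/2), sqrt(267/2))
Maximum xy = 267/2 at (sqrt(267/2), sqrt(267/2)) and (-sqrt(267/2), -sqrt(267/2))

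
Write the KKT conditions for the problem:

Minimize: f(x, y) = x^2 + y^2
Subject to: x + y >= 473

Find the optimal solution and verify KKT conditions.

KKT conditions for min x^2 + y^2 s.t. x + y >= 473:
Stationarity: 2x = mu, 2y = mu
So x = y = mu/2.
Complementary slackness: mu*(x + y - 473) = 0
Primal feasibility: x + y >= 473; dual feasibility: mu >= 0
If mu = 0 then x = y = 0, but 0 + 0 < 473 is infeasible, so the constraint is active.
Constraint active: x + y = 2*(mu/2) = 473 => mu = 473
x = y = 473/2, f = 223729/2
Verify: stationarity 2*(473/2) = 473 = mu; primal 473/2 + 473/2 = 473 >= 473; dual mu = 473 >= 0; complementary slackness 473*(473 - 473) = 0. All KKT conditions hold.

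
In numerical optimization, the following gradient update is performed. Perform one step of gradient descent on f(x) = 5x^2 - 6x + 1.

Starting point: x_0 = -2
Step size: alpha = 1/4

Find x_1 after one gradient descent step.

f(x) = 5x^2 - 6x + 1
f'(x) = 10x - 6
f'(-2) = 10*-2 + (-6) = -26
x_1 = x_0 - alpha * f'(x_0) = -2 - 1/4 * -26 = 9/2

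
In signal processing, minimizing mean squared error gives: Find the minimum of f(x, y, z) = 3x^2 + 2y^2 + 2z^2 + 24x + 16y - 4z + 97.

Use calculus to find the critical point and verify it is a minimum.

f(x,y,z) = 3x^2 + 2y^2 + 2z^2 + 24x + 16y - 4z + 97
df/dx = 6x + (24) = 0 => x = -4
df/dy = 4y + (16) = 0 => y = -4
df/dz = 4z + (-4) = 0 => z = 1
f(-4,-4,1) = 3*(-4)^2 + 2*(-4)^2 + 2*(1)^2 + 24*(-4) + 16*(-4) + -4*(1) + 97 = 15
Hessian is diagonal with entries 6, 4, 4 > 0, confirmed minimum.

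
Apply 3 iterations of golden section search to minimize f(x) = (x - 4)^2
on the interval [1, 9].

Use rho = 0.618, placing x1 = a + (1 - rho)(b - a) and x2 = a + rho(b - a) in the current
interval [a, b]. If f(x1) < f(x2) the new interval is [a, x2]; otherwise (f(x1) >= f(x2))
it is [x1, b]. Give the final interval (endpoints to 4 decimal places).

Golden section search for min of f(x) = (x - 4)^2 on [1, 9].
Each step: x1 = a + (1 - rho)(b - a), x2 = a + rho(b - a); if f(x1) < f(x2) keep [a, x2], otherwise keep [x1, b].
Step 1: [1.0000, 9.0000], x1=4.0560 (f=0.0031), x2=5.9440 (f=3.7791); f(x1) < f(x2) => keep [1.0000, 5.9440]
Step 2: [1.0000, 5.9440], x1=2.8886 (f=1.2352), x2=4.0554 (f=0.0031); f(x1) > f(x2) => keep [2.8886, 5.9440]
Step 3: [2.8886, 5.9440], x1=4.0558 (f=0.0031), x2=4.7768 (f=0.6035); f(x1) < f(x2) => keep [2.8886, 4.7768]
Final interval: [2.8886, 4.7768]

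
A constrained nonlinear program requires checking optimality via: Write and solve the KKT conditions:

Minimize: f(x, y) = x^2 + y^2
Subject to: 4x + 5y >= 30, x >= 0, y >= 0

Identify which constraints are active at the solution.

KKT conditions for min x^2 + y^2 s.t. 4x + 5y >= 30, x >= 0, y >= 0:
Stationarity: 2x = mu*4 + mu_x, 2y = mu*5 + mu_y, with mu, mu_x, mu_y >= 0
Complementary slackness: mu*(4x + 5y - 30) = 0, mu_x*x = 0, mu_y*y = 0
(0, 0) is infeasible (4*0 + 5*0 < 30), so if mu = 0 stationarity would force x = mu_x/2 >= 0, y = mu_y/2 >= 0 with mu_x*x = mu_y*y = 0, i.e. x = y = 0: contradiction. Hence mu > 0 and 4x + 5y = 30 is active.
Try x > 0, y > 0 (so mu_x = mu_y = 0): x = 4*mu/2, y = 5*mu/2
Substitute: 4*(4*mu/2) + 5*(5*mu/2) = 30
  mu*41/2 = 30 => mu = 60/41
x* = 120/41 > 0, y* = 150/41 > 0, consistent with mu_x = mu_y = 0.
f is convex and the constraints are linear, so this KKT point is the global minimum.
f* = 900/41
Active constraints: 4x + 5y >= 30 (holds with equality, mu = 60/41 > 0); x >= 0 and y >= 0 are inactive (mu_x = mu_y = 0).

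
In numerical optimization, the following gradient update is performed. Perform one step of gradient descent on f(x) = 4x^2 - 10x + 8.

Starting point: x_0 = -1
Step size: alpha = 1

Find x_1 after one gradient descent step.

f(x) = 4x^2 - 10x + 8
f'(x) = 8x - 10
f'(-1) = 8*-1 + (-10) = -18
x_1 = x_0 - alpha * f'(x_0) = -1 - 1 * -18 = 17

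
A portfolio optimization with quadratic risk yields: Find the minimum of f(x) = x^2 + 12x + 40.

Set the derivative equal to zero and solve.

f(x) = x^2 + 12x + 40
f'(x) = 2x + (12) = 0
x = -12/2 = -6
f(-6) = 4
Since f''(x) = 2 > 0, this is a minimum.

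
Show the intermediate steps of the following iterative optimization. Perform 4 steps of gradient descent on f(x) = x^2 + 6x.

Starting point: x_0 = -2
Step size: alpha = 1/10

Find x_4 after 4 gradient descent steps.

f(x) = x^2 + 6x, f'(x) = 2x + (6)
Step 1: f'(-2) = 2, x_1 = -2 - 1/10 * 2 = -11/5
Step 2: f'(-11/5) = 8/5, x_2 = -11/5 - 1/10 * 8/5 = -59/25
Step 3: f'(-59/25) = 32/25, x_3 = -59/25 - 1/10 * 32/25 = -311/125
Step 4: f'(-311/125) = 128/125, x_4 = -311/125 - 1/10 * 128/125 = -1619/625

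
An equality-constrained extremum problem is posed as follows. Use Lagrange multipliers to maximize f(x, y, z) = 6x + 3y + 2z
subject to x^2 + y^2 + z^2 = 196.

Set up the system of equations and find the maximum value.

Lagrange conditions: 6 = 2*lambda*x, 3 = 2*lambda*y, 2 = 2*lambda*z
So x:6 = y:3 = z:2, i.e. x = 6t, y = 3t, z = 2t
Constraint: t^2*(6^2 + 3^2 + 2^2) = 196
  t^2 * 49 = 196  =>  t = sqrt(4)
Maximum = 6*6t + 3*3t + 2*2t = 49*sqrt(4) = 98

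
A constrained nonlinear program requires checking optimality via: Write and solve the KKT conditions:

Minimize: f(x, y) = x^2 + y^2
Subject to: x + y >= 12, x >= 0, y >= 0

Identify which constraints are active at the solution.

KKT conditions for min x^2 + y^2 s.t. 1x + 1y >= 12, x >= 0, y >= 0:
Stationarity: 2x = mu*1 + mu_x, 2y = mu*1 + mu_y, with mu, mu_x, mu_y >= 0
Complementary slackness: mu*(x + y - 12) = 0, mu_x*x = 0, mu_y*y = 0
(0, 0) is infeasible (1*0 + 1*0 < 12), so if mu = 0 stationarity would force x = mu_x/2 >= 0, y = mu_y/2 >= 0 with mu_x*x = mu_y*y = 0, i.e. x = y = 0: contradiction. Hence mu > 0 and x + y = 12 is active.
Try x > 0, y > 0 (so mu_x = mu_y = 0): x = 1*mu/2, y = 1*mu/2
Substitute: 1*(1*mu/2) + 1*(1*mu/2) = 12
  mu*2/2 = 12 => mu = 12
x* = 6 > 0, y* = 6 > 0, consistent with mu_x = mu_y = 0.
f is convex and the constraints are linear, so this KKT point is the global minimum.
f* = 72
Active constraints: x + y >= 12 (holds with equality, mu = 12 > 0); x >= 0 and y >= 0 are inactive (mu_x = mu_y = 0).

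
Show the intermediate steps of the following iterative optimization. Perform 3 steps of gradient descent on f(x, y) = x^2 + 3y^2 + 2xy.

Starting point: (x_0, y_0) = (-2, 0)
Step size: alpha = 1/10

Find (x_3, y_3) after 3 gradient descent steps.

f(x,y) = x^2 + 3y^2 + 2xy
grad_x = 2x + 2y, grad_y = 6y + 2x
Step 1: grad = (-4, -4), (-8/5, 2/5)
Step 2: grad = (-12/5, -4/5), (-34/25, 12/25)
Step 3: grad = (-44/25, 4/25), (-148/125, 58/125)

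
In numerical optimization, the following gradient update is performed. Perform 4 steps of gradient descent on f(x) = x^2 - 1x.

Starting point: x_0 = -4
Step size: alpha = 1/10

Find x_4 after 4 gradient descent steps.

f(x) = x^2 - 1x, f'(x) = 2x + (-1)
Step 1: f'(-4) = -9, x_1 = -4 - 1/10 * -9 = -31/10
Step 2: f'(-31/10) = -36/5, x_2 = -31/10 - 1/10 * -36/5 = -119/50
Step 3: f'(-119/50) = -144/25, x_3 = -119/50 - 1/10 * -144/25 = -451/250
Step 4: f'(-451/250) = -576/125, x_4 = -451/250 - 1/10 * -576/125 = -1679/1250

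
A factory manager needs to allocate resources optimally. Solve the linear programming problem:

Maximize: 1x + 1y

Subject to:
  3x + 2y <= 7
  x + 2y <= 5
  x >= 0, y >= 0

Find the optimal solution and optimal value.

Feasible vertices: (0, 0), (0, 5/2), (1, 2), (7/3, 0)
Objective 1x + 1y at each:
  (0, 0): 0
  (0, 5/2): 5/2
  (1, 2): 3
  (7/3, 0): 7/3
Maximum is 3 at (1, 2).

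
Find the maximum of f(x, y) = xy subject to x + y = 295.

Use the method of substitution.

Substitute y = 295 - x into f(x,y) = xy:
g(x) = x(295 - x) = 295x - x^2
g'(x) = 295 - 2x = 0  =>  x = 295/2
y = 295 - 295/2 = 295/2
Maximum value = (295/2) * (295/2) = 87025/4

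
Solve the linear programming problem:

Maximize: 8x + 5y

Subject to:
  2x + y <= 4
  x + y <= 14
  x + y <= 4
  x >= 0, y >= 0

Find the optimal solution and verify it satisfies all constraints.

Feasible vertices: (0, 0), (0, 4), (2, 0)
Objective 8x + 5y at each vertex:
  (0, 0): 0
  (0, 4): 20
  (2, 0): 16
Maximum is 20 at (0, 4).
Verify constraints at (x, y) = (0, 4):
  2*0 + 1*4 = 4 <= 4 (active)
  1*0 + 1*4 = 4 <= 14
  1*0 + 1*4 = 4 <= 4 (active)
  x = 0 >= 0, y = 4 >= 0. All constraints satisfied.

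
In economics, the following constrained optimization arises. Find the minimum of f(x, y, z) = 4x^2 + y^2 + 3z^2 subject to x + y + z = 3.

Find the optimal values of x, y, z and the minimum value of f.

Using Lagrange multipliers on f = 4x^2 + y^2 + 3z^2 with constraint x + y + z = 3:
Conditions: 2*4*x = lambda, 2*1*y = lambda, 2*3*z = lambda
So x = lambda/8, y = lambda/2, z = lambda/6
Substituting into constraint: lambda * (19/24) = 3
lambda = 72/19
x = 9/19, y = 36/19, z = 12/19
Minimum value = 108/19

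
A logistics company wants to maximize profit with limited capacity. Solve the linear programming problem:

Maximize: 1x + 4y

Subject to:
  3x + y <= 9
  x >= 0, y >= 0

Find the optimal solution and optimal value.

The feasible region has vertices at [(0, 0), (3, 0), (0, 9)].
Checking objective 1x + 4y at each vertex:
  (0, 0): 1*0 + 4*0 = 0
  (3, 0): 1*3 + 4*0 = 3
  (0, 9): 1*0 + 4*9 = 36
Maximum is 36 at (0, 9).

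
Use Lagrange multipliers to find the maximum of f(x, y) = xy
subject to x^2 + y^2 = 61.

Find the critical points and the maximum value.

Lagrange conditions: y = 2*lambda*x and x = 2*lambda*y
If x = 0 then y = 0, violating the constraint, so x, y != 0.
Dividing: y/x = x/y => x^2 = y^2 => y = x or y = -x
Constraint: 2x^2 = 61 => x^2 = 61/2 => x = +/-sqrt(61/2)
Critical points: (sqrt(61/2), sqrt(61/2)), (-sqrt(61/2), -sqrt(61/2)), (sqrt(61/2), -sqrt(61/2)), (-sqrt(61/2), sqrt(61/2))
  y = x:  xy = x^2 = 61/2  at (sqrt(61/2), sqrt(61/2)) and (-sqrt(61/2), -sqrt(61/2))
  y = -x: xy = -x^2 = -61/2 at (sqrt(61/2), -sqrt(61/2)) and (-sqrt(61/2), sqrt(61/2))
Maximum xy = 61/2 at (sqrt(61/2), sqrt(61/2)) and (-sqrt(61/2), -sqrt(61/2))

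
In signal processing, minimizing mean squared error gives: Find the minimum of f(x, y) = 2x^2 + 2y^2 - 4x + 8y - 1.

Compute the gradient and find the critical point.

f(x,y) = 2x^2 + 2y^2 - 4x + 8y - 1
df/dx = 4x + (-4) = 0  =>  x = 1
df/dy = 4y + (8) = 0  =>  y = -2
f(1, -2) = 2*(1)^2 + 2*(-2)^2 + -4*(1) + 8*(-2) + -1 = -11
Hessian is diagonal with entries 4, 4 > 0, so this is a minimum.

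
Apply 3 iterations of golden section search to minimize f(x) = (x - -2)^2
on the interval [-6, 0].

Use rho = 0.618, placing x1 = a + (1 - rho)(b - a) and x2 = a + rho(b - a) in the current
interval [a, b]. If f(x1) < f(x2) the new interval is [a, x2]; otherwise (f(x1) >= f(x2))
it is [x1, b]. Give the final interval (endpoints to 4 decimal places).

Golden section search for min of f(x) = (x - -2)^2 on [-6, 0].
Each step: x1 = a + (1 - rho)(b - a), x2 = a + rho(b - a); if f(x1) < f(x2) keep [a, x2], otherwise keep [x1, b].
Step 1: [-6.0000, 0.0000], x1=-3.7080 (f=2.9173), x2=-2.2920 (f=0.0853); f(x1) > f(x2) => keep [-3.7080, 0.0000]
Step 2: [-3.7080, 0.0000], x1=-2.2915 (f=0.0850), x2=-1.4165 (f=0.3405); f(x1) < f(x2) => keep [-3.7080, -1.4165]
Step 3: [-3.7080, -1.4165], x1=-2.8326 (f=0.6933), x2=-2.2918 (f=0.0852); f(x1) > f(x2) => keep [-2.8326, -1.4165]
Final interval: [-2.8326, -1.4165]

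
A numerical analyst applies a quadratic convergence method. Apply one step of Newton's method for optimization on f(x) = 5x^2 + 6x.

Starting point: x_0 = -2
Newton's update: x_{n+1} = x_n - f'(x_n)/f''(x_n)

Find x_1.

f(x) = 5x^2 + 6x
f'(x) = 10x + (6), f''(x) = 10
Newton step: x_1 = x_0 - f'(x_0)/f''(x_0)
f'(-2) = -14
x_1 = -2 - -14/10 = -3/5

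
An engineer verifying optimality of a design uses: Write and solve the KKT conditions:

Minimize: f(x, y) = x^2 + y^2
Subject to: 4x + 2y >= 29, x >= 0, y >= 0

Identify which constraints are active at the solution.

KKT conditions for min x^2 + y^2 s.t. 4x + 2y >= 29, x >= 0, y >= 0:
Stationarity: 2x = mu*4 + mu_x, 2y = mu*2 + mu_y, with mu, mu_x, mu_y >= 0
Complementary slackness: mu*(4x + 2y - 29) = 0, mu_x*x = 0, mu_y*y = 0
(0, 0) is infeasible (4*0 + 2*0 < 29), so if mu = 0 stationarity would force x = mu_x/2 >= 0, y = mu_y/2 >= 0 with mu_x*x = mu_y*y = 0, i.e. x = y = 0: contradiction. Hence mu > 0 and 4x + 2y = 29 is active.
Try x > 0, y > 0 (so mu_x = mu_y = 0): x = 4*mu/2, y = 2*mu/2
Substitute: 4*(4*mu/2) + 2*(2*mu/2) = 29
  mu*20/2 = 29 => mu = 29/10
x* = 29/5 > 0, y* = 29/10 > 0, consistent with mu_x = mu_y = 0.
f is convex and the constraints are linear, so this KKT point is the global minimum.
f* = 841/20
Active constraints: 4x + 2y >= 29 (holds with equality, mu = 29/10 > 0); x >= 0 and y >= 0 are inactive (mu_x = mu_y = 0).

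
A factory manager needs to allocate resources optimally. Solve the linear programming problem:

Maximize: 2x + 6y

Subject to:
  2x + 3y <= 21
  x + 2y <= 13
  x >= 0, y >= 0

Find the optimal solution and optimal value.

Feasible vertices: (0, 0), (0, 13/2), (3, 5), (21/2, 0)
Objective 2x + 6y at each:
  (0, 0): 0
  (0, 13/2): 39
  (3, 5): 36
  (21/2, 0): 21
Maximum is 39 at (0, 13/2).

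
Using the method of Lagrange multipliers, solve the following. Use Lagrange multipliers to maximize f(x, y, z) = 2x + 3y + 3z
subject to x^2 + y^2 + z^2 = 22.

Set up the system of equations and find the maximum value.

Lagrange conditions: 2 = 2*lambda*x, 3 = 2*lambda*y, 3 = 2*lambda*z
So x:2 = y:3 = z:3, i.e. x = 2t, y = 3t, z = 3t
Constraint: t^2*(2^2 + 3^2 + 3^2) = 22
  t^2 * 22 = 22  =>  t = sqrt(1)
Maximum = 2*2t + 3*3t + 3*3t = 22*sqrt(1) = 22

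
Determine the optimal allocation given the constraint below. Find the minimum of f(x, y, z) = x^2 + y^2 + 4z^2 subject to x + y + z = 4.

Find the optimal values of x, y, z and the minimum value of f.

Using Lagrange multipliers on f = x^2 + y^2 + 4z^2 with constraint x + y + z = 4:
Conditions: 2*1*x = lambda, 2*1*y = lambda, 2*4*z = lambda
So x = lambda/2, y = lambda/2, z = lambda/8
Substituting into constraint: lambda * (9/8) = 4
lambda = 32/9
x = 16/9, y = 16/9, z = 4/9
Minimum value = 64/9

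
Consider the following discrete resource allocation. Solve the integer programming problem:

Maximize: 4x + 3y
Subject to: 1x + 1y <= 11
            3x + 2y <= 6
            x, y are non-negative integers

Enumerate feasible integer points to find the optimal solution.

Constraint 1: 1x + 1y <= 11
Constraint 2: 3x + 2y <= 6
Feasible x range (need y >= 0): 0 <= x <= min(11/1, 6/3) => x in {0, ..., 2}.
Enumerate feasible integer points row by row (the coefficient of y is 3 > 0, so for each x the largest feasible y gives the best value):
  x = 0: y <= min((11 - 1*0)/1, (6 - 3*0)/2) => y in {0, ..., 3}; best 4*0 + 3*3 = 9
  x = 1: y <= min((11 - 1*1)/1, (6 - 3*1)/2) => y in {0, ..., 1}; best 4*1 + 3*1 = 7
  x = 2: y <= min((11 - 1*2)/1, (6 - 3*2)/2) => y in {0}; best 4*2 + 3*0 = 8
The maximum 4x + 3y = 9 is achieved at x = 0, y = 3.
Check: 1*0 + 1*3 = 3 <= 11 and 3*0 + 2*3 = 6 <= 6.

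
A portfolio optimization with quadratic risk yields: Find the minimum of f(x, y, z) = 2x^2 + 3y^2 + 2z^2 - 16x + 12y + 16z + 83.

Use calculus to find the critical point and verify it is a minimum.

f(x,y,z) = 2x^2 + 3y^2 + 2z^2 - 16x + 12y + 16z + 83
df/dx = 4x + (-16) = 0 => x = 4
df/dy = 6y + (12) = 0 => y = -2
df/dz = 4z + (16) = 0 => z = -4
f(4,-2,-4) = 2*(4)^2 + 3*(-2)^2 + 2*(-4)^2 + -16*(4) + 12*(-2) + 16*(-4) + 83 = 7
Hessian is diagonal with entries 4, 6, 4 > 0, confirmed minimum.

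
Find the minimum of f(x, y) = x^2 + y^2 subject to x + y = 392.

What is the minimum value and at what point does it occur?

Substitute y = 392 - x into f(x,y) = x^2 + y^2:
g(x) = x^2 + (392 - x)^2 = 2x^2 - 784x + 153664
g'(x) = 4x - 784 = 0  =>  x = 196
y = 392 - 196 = 196
Minimum value = 196^2 + 196^2 = 76832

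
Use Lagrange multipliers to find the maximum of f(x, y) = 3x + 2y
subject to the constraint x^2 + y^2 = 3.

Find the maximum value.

Set up Lagrange conditions: grad f = lambda * grad g
  3 = 2*lambda*x
  2 = 2*lambda*y
From these: x/y = 3/2, so x = 3t, y = 2t for some t.
Substitute into constraint: (3t)^2 + (2t)^2 = 3
  t^2 * 13 = 3
  t = sqrt(3/13)
Maximum = 3*x + 2*y = (3^2 + 2^2)*t = 13 * sqrt(3/13) = sqrt(39)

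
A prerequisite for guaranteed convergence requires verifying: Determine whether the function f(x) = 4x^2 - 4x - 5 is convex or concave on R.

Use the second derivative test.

f(x) = 4x^2 - 4x - 5
f'(x) = 8x - 4
f''(x) = 8
Since f''(x) = 8 > 0 for all x, f is convex on R.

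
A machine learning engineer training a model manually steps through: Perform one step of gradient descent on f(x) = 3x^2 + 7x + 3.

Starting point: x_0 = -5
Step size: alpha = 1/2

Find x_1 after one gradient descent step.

f(x) = 3x^2 + 7x + 3
f'(x) = 6x + 7
f'(-5) = 6*-5 + (7) = -23
x_1 = x_0 - alpha * f'(x_0) = -5 - 1/2 * -23 = 13/2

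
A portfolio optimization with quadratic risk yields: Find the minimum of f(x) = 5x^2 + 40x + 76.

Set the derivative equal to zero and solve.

f(x) = 5x^2 + 40x + 76
f'(x) = 10x + (40) = 0
x = -40/10 = -4
f(-4) = -4
Since f''(x) = 10 > 0, this is a minimum.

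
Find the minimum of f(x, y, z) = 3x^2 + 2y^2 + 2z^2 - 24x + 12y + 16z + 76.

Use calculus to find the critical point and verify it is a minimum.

f(x,y,z) = 3x^2 + 2y^2 + 2z^2 - 24x + 12y + 16z + 76
df/dx = 6x + (-24) = 0 => x = 4
df/dy = 4y + (12) = 0 => y = -3
df/dz = 4z + (16) = 0 => z = -4
f(4,-3,-4) = 3*(4)^2 + 2*(-3)^2 + 2*(-4)^2 + -24*(4) + 12*(-3) + 16*(-4) + 76 = -22
Hessian is diagonal with entries 6, 4, 4 > 0, confirmed minimum.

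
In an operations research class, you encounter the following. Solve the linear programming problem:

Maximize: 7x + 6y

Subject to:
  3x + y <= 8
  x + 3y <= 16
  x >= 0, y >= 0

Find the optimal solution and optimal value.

Feasible vertices: (0, 0), (0, 16/3), (1, 5), (8/3, 0)
Objective 7x + 6y at each:
  (0, 0): 0
  (0, 16/3): 32
  (1, 5): 37
  (8/3, 0): 56/3
Maximum is 37 at (1, 5).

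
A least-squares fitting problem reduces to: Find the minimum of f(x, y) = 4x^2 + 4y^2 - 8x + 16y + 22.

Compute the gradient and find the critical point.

f(x,y) = 4x^2 + 4y^2 - 8x + 16y + 22
df/dx = 8x + (-8) = 0  =>  x = 1
df/dy = 8y + (16) = 0  =>  y = -2
f(1, -2) = 4*(1)^2 + 4*(-2)^2 + -8*(1) + 16*(-2) + 22 = 2
Hessian is diagonal with entries 8, 8 > 0, so this is a minimum.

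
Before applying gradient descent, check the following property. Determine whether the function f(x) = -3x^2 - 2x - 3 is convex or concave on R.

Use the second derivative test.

f(x) = -3x^2 - 2x - 3
f'(x) = -6x - 2
f''(x) = -6
Since f''(x) = -6 < 0 for all x, f is concave on R.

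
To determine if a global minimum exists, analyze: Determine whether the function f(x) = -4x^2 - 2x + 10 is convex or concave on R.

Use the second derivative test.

f(x) = -4x^2 - 2x + 10
f'(x) = -8x - 2
f''(x) = -8
Since f''(x) = -8 < 0 for all x, f is concave on R.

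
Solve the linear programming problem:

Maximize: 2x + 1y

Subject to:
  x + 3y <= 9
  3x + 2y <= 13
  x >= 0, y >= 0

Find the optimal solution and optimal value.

Feasible vertices: (0, 0), (0, 3), (3, 2), (13/3, 0)
Objective 2x + 1y at each:
  (0, 0): 0
  (0, 3): 3
  (3, 2): 8
  (13/3, 0): 26/3
Maximum is 26/3 at (13/3, 0).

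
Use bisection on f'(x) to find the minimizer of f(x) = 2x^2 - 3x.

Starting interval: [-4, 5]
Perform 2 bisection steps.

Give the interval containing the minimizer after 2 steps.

Finding critical point of f(x) = 2x^2 - 3x using bisection on f'(x) = 4x + -3.
f'(x) = 0 when x = 3/4.
Starting interval: [-4, 5]
Step 1: mid = 1/2, f'(mid) = -1, new interval = [1/2, 5]
Step 2: mid = 11/4, f'(mid) = 8, new interval = [1/2, 11/4]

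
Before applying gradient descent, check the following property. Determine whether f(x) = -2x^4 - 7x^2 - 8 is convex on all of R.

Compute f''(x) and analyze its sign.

f(x) = -2x^4 - 7x^2 - 8
f'(x) = -8x^3 + -14x
f''(x) = -24x^2 + -14
f''(x) = -24x^2 + -14 <= -14 < 0 for all x
Therefore, f is concave on R.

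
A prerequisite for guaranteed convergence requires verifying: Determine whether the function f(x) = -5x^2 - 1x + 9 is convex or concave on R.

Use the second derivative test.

f(x) = -5x^2 - 1x + 9
f'(x) = -10x - 1
f''(x) = -10
Since f''(x) = -10 < 0 for all x, f is concave on R.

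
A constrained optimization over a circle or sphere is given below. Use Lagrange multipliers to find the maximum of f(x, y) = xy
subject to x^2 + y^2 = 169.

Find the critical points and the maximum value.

Lagrange conditions: y = 2*lambda*x and x = 2*lambda*y
If x = 0 then y = 0, violating the constraint, so x, y != 0.
Dividing: y/x = x/y => x^2 = y^2 => y = x or y = -x
Constraint: 2x^2 = 169 => x^2 = 169/2 => x = +/-sqrt(169/2)
Critical points: (sqrt(169/2), sqrt(169/2)), (-sqrt(169/2), -sqrt(169/2)), (sqrt(169/2), -sqrt(169/2)), (-sqrt(169/2), sqrt(169/2))
  y = x:  xy = x^2 = 169/2  at (sqrt(169/2), sqrt(169/2)) and (-sqrt(169/2), -sqrt(169/2))
  y = -x: xy = -x^2 = -169/2 at (sqrt(169/2), -sqrt(169/2)) and (-sqrt(169/2), sqrt(169/2))
Maximum xy = 169/2 at (sqrt(169/2), sqrt(169/2)) and (-sqrt(169/2), -sqrt(169/2))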